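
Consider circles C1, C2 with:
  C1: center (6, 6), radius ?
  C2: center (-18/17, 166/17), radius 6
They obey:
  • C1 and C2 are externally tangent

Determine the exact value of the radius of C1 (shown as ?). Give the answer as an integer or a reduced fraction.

2

1. [ext C1·C2]  r_C1² + 12r_C1 − 28 = 0  ⇒  r_C1 = 2 (r>0 drops 1)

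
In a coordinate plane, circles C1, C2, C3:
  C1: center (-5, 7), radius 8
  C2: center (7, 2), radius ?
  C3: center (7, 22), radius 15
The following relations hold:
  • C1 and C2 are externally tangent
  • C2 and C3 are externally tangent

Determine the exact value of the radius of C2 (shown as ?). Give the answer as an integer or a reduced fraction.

1. [ext C1·C2]  r_C2² + 16r_C2 − 105 = 0  ⇒  r_C2 = 5 (r>0 drops 1)
2. [ext C2·C3]  r_C2² + 30r_C2 − 175 = 0  ⇒  r_C2 = 5 (r>0 drops 1)

5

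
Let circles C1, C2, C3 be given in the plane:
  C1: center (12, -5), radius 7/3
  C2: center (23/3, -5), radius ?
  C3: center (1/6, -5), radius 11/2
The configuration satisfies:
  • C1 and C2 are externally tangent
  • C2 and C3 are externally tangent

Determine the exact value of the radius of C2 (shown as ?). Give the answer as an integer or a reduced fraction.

1. [ext C1·C2]  r_C2² + (14/3)r_C2 − 40/3 = 0  ⇒  r_C2 = 2 (r>0 drops 1)
2. [ext C2·C3]  r_C2² + 11r_C2 − 26 = 0  ⇒  r_C2 = 2 (r>0 drops 1)

2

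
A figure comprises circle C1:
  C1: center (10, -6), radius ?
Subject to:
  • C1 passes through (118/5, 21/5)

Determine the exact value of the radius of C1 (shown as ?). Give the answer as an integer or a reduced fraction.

17

1. [C1∋P]  r_C1² − 289 = 0  ⇒  r_C1 = 17 (r>0 drops 1)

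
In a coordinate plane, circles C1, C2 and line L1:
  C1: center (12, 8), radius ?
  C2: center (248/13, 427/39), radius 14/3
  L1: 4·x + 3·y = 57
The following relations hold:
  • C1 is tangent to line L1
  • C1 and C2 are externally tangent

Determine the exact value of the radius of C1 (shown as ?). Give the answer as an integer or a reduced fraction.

3

1. [C1‖L1]  r_C1² − 9 = 0  ⇒  r_C1 = 3 (r>0 drops 1)
2. [ext C1·C2]  r_C1² + (28/3)r_C1 − 37 = 0  ⇒  r_C1 = 3 (r>0 drops 1)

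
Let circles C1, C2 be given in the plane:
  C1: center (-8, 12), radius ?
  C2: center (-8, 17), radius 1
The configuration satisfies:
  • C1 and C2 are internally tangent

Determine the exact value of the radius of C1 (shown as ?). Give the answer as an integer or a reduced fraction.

1. [int C1,C2]  r_C1² − 2r_C1 − 24 = 0  ⇒  r_C1 = 6 (r>0 drops 1)

6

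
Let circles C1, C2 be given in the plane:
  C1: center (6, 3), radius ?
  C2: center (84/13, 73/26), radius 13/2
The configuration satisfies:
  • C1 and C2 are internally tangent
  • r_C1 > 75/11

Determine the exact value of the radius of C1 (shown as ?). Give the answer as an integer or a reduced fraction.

1. [int C1,C2]  r_C1² − 13r_C1 + 42 = 0  ⇒  r_C1 = 6 or 7
2. given r_C1 > 75/11: keep 7

7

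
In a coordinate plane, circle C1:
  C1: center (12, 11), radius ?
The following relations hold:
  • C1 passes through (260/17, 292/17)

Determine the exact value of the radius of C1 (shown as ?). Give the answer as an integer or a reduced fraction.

1. [C1∋P]  r_C1² − 49 = 0  ⇒  r_C1 = 7 (r>0 drops 1)

7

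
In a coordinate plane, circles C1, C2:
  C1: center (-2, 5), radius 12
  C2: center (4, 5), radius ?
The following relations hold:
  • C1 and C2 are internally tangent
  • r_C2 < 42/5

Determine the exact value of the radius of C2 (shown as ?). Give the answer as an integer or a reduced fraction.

6

1. [int C1,C2]  r_C2² − 24r_C2 + 108 = 0  ⇒  r_C2 = 6 or 18
2. given r_C2 < 42/5: keep 6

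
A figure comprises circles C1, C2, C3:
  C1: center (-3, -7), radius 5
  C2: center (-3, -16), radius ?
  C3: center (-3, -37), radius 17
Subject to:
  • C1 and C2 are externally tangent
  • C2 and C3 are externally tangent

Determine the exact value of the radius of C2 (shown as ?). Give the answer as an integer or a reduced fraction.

1. [ext C1·C2]  r_C2² + 10r_C2 − 56 = 0  ⇒  r_C2 = 4 (r>0 drops 1)
2. [ext C2·C3]  r_C2² + 34r_C2 − 152 = 0  ⇒  r_C2 = 4 (r>0 drops 1)

4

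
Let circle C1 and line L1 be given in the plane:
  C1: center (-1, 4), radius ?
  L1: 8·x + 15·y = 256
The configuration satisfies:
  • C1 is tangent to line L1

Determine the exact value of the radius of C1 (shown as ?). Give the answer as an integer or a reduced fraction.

1. [C1‖L1]  r_C1² − 144 = 0  ⇒  r_C1 = 12 (r>0 drops 1)

12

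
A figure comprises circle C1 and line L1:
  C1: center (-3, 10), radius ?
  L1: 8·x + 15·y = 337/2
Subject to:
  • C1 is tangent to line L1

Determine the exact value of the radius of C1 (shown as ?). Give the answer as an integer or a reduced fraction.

1. [C1‖L1]  r_C1² − 25/4 = 0  ⇒  r_C1 = 5/2 (r>0 drops 1)

5/2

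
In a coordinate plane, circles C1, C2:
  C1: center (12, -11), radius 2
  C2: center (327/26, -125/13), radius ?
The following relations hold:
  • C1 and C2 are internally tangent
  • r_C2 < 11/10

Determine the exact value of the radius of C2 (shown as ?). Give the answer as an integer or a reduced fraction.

1. [int C1,C2]  r_C2² − 4r_C2 + 7/4 = 0  ⇒  r_C2 = 1/2 or 7/2
2. given r_C2 < 11/10: keep 1/2

1/2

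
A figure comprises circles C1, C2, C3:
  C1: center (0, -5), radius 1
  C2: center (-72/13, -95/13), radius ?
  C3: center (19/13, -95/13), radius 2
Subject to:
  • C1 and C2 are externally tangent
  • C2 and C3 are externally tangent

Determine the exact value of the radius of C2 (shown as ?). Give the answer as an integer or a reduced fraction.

1. [ext C1·C2]  r_C2² + 2r_C2 − 35 = 0  ⇒  r_C2 = 5 (r>0 drops 1)
2. [ext C2·C3]  r_C2² + 4r_C2 − 45 = 0  ⇒  r_C2 = 5 (r>0 drops 1)

5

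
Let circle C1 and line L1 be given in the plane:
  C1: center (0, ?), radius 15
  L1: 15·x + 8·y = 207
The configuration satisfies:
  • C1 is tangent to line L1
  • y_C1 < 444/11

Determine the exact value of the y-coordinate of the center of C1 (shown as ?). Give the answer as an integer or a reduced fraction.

-6

1. [C1‖L1]  y_C1² − (207/4)y_C1 − 693/2 = 0  ⇒  y_C1 = -6 or 231/4
2. given y_C1 < 444/11: keep -6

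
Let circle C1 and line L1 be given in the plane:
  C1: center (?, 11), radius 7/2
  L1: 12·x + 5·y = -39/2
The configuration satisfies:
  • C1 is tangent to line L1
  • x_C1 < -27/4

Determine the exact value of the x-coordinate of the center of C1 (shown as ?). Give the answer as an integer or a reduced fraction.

-10

1. [C1‖L1]  x_C1² + (149/12)x_C1 + 145/6 = 0  ⇒  x_C1 = -10 or -29/12
2. given x_C1 < -27/4: keep -10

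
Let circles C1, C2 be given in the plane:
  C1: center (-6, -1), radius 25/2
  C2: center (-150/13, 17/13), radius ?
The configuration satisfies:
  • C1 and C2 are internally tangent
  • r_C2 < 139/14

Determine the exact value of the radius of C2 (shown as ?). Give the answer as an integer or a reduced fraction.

1. [int C1,C2]  r_C2² − 25r_C2 + 481/4 = 0  ⇒  r_C2 = 13/2 or 37/2
2. given r_C2 < 139/14: keep 13/2

13/2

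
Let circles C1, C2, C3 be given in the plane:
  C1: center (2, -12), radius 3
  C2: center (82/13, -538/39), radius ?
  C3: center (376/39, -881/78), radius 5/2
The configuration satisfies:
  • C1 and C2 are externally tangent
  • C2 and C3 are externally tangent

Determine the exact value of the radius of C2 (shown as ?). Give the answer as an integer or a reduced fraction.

5/3

1. [ext C1·C2]  r_C2² + 6r_C2 − 115/9 = 0  ⇒  r_C2 = 5/3 (r>0 drops 1)
2. [ext C2·C3]  r_C2² + 5r_C2 − 100/9 = 0  ⇒  r_C2 = 5/3 (r>0 drops 1)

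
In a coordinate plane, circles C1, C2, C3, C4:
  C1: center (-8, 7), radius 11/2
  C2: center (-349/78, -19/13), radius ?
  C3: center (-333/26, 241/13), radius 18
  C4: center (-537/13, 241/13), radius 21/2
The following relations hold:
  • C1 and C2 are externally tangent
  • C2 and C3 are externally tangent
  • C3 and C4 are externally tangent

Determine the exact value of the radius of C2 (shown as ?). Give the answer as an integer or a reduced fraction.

11/3

1. [ext C1·C2]  r_C2² + 11r_C2 − 484/9 = 0  ⇒  r_C2 = 11/3 (r>0 drops 1)
2. [ext C2·C3]  r_C2² + 36r_C2 − 1309/9 = 0  ⇒  r_C2 = 11/3 (r>0 drops 1)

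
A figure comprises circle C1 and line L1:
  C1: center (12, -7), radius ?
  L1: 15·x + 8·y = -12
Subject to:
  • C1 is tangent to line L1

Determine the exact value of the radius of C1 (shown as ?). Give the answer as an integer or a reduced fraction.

1. [C1‖L1]  r_C1² − 64 = 0  ⇒  r_C1 = 8 (r>0 drops 1)

8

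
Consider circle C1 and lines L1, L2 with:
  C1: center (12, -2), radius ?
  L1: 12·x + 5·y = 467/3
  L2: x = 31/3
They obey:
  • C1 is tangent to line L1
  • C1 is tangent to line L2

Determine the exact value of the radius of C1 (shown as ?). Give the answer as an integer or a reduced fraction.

5/3

1. [C1‖L1]  r_C1² − 25/9 = 0  ⇒  r_C1 = 5/3 (r>0 drops 1)
2. [C1‖L2]  r_C1² − 25/9 = 0  ⇒  r_C1 = 5/3 (r>0 drops 1)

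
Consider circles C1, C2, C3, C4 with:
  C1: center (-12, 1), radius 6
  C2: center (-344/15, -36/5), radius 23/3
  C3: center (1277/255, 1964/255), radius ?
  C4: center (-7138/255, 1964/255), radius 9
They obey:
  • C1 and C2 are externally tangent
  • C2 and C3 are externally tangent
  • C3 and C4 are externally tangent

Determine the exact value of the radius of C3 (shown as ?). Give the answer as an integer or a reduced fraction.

1. [ext C2·C3]  r_C3² + (46/3)r_C3 − 944 = 0  ⇒  r_C3 = 24 (r>0 drops 1)
2. [ext C3·C4]  r_C3² + 18r_C3 − 1008 = 0  ⇒  r_C3 = 24 (r>0 drops 1)

24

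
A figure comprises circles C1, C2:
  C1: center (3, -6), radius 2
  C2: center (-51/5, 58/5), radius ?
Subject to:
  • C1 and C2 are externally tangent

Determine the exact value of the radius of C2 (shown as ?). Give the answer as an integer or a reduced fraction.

20

1. [ext C1·C2]  r_C2² + 4r_C2 − 480 = 0  ⇒  r_C2 = 20 (r>0 drops 1)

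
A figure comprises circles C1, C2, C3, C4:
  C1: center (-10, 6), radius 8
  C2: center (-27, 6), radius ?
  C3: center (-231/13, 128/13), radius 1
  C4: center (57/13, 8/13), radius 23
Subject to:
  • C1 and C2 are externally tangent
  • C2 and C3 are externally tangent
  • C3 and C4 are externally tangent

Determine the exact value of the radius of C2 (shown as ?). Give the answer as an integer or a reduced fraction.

1. [ext C1·C2]  r_C2² + 16r_C2 − 225 = 0  ⇒  r_C2 = 9 (r>0 drops 1)
2. [ext C2·C3]  r_C2² + 2r_C2 − 99 = 0  ⇒  r_C2 = 9 (r>0 drops 1)

9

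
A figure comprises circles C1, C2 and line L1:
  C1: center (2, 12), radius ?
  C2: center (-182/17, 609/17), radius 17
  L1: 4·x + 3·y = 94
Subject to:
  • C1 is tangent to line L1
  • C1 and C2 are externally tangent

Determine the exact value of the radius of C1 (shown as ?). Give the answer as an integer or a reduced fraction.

1. [C1‖L1]  r_C1² − 100 = 0  ⇒  r_C1 = 10 (r>0 drops 1)
2. [ext C1·C2]  r_C1² + 34r_C1 − 440 = 0  ⇒  r_C1 = 10 (r>0 drops 1)

10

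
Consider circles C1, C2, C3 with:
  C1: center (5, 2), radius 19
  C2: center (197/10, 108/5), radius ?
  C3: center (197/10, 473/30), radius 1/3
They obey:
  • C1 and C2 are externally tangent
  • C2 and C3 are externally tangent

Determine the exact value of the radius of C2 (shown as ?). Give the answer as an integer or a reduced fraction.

11/2

1. [ext C1·C2]  r_C2² + 38r_C2 − 957/4 = 0  ⇒  r_C2 = 11/2 (r>0 drops 1)
2. [ext C2·C3]  r_C2² + (2/3)r_C2 − 407/12 = 0  ⇒  r_C2 = 11/2 (r>0 drops 1)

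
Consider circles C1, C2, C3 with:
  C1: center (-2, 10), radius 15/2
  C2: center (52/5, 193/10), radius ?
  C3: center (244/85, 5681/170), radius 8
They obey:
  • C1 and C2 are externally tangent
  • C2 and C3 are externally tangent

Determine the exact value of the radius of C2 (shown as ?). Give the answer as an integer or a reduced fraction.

1. [ext C1·C2]  r_C2² + 15r_C2 − 184 = 0  ⇒  r_C2 = 8 (r>0 drops 1)
2. [ext C2·C3]  r_C2² + 16r_C2 − 192 = 0  ⇒  r_C2 = 8 (r>0 drops 1)

8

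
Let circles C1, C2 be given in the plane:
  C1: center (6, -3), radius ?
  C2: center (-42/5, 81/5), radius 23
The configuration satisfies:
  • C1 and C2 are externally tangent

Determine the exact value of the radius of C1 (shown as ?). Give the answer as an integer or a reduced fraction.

1

1. [ext C1·C2]  r_C1² + 46r_C1 − 47 = 0  ⇒  r_C1 = 1 (r>0 drops 1)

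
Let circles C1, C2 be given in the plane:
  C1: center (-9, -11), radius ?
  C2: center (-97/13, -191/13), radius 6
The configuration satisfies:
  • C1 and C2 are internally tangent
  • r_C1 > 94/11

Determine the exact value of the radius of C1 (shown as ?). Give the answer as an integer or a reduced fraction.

10

1. [int C1,C2]  r_C1² − 12r_C1 + 20 = 0  ⇒  r_C1 = 2 or 10
2. given r_C1 > 94/11: keep 10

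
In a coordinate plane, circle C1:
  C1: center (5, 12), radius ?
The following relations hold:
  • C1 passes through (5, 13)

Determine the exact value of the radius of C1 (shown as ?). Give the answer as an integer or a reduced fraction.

1. [C1∋P]  r_C1² − 1 = 0  ⇒  r_C1 = 1 (r>0 drops 1)

1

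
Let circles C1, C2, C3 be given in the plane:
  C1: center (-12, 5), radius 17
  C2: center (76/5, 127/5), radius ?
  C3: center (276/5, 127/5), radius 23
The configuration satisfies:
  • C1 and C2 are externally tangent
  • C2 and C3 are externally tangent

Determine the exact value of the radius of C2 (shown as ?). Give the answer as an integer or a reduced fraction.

1. [ext C1·C2]  r_C2² + 34r_C2 − 867 = 0  ⇒  r_C2 = 17 (r>0 drops 1)
2. [ext C2·C3]  r_C2² + 46r_C2 − 1071 = 0  ⇒  r_C2 = 17 (r>0 drops 1)

17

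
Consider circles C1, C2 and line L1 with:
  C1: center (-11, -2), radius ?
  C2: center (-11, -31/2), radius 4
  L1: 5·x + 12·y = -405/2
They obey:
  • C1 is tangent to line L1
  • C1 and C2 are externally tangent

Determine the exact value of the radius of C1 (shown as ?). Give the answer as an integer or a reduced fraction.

19/2

1. [C1‖L1]  r_C1² − 361/4 = 0  ⇒  r_C1 = 19/2 (r>0 drops 1)
2. [ext C1·C2]  r_C1² + 8r_C1 − 665/4 = 0  ⇒  r_C1 = 19/2 (r>0 drops 1)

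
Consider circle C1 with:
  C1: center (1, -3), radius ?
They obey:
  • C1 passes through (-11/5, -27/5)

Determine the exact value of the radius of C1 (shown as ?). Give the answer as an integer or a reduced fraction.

4

1. [C1∋P]  r_C1² − 16 = 0  ⇒  r_C1 = 4 (r>0 drops 1)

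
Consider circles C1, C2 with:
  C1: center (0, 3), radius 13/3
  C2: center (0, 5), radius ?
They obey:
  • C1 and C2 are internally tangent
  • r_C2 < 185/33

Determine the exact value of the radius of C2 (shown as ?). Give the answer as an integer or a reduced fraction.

1. [int C1,C2]  r_C2² − (26/3)r_C2 + 133/9 = 0  ⇒  r_C2 = 7/3 or 19/3
2. given r_C2 < 185/33: keep 7/3

7/3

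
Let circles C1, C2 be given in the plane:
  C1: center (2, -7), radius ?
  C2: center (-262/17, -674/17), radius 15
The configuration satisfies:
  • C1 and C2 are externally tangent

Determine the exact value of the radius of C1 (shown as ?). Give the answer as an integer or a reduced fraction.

22

1. [ext C1·C2]  r_C1² + 30r_C1 − 1144 = 0  ⇒  r_C1 = 22 (r>0 drops 1)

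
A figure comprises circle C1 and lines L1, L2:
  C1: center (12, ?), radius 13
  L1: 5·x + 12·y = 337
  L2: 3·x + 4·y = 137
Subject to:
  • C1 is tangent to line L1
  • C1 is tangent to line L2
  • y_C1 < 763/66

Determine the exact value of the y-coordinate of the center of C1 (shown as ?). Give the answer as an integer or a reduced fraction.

9

1. [C1‖L1]  y_C1² − (277/6)y_C1 + 669/2 = 0  ⇒  y_C1 = 9 or 223/6
2. [C1‖L2]  y_C1² − (101/2)y_C1 + 747/2 = 0  ⇒  y_C1 = 9 or 83/2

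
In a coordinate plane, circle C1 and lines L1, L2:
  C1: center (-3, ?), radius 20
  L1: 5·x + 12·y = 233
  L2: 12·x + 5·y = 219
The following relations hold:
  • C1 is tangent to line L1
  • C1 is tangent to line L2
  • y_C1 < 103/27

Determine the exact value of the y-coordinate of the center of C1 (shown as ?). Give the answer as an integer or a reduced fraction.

1. [C1‖L1]  y_C1² − (124/3)y_C1 − 127/3 = 0  ⇒  y_C1 = -1 or 127/3
2. [C1‖L2]  y_C1² − 102y_C1 − 103 = 0  ⇒  y_C1 = -1 or 103

-1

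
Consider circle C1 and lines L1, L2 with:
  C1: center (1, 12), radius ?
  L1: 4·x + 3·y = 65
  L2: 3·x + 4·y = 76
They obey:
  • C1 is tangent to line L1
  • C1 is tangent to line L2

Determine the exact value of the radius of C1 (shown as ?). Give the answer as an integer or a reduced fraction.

5

1. [C1‖L1]  r_C1² − 25 = 0  ⇒  r_C1 = 5 (r>0 drops 1)
2. [C1‖L2]  r_C1² − 25 = 0  ⇒  r_C1 = 5 (r>0 drops 1)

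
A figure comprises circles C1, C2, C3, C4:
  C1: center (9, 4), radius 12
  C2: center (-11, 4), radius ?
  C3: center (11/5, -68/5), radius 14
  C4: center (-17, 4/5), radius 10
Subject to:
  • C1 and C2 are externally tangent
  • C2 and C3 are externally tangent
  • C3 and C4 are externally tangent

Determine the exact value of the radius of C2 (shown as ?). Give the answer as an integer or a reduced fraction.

8

1. [ext C1·C2]  r_C2² + 24r_C2 − 256 = 0  ⇒  r_C2 = 8 (r>0 drops 1)
2. [ext C2·C3]  r_C2² + 28r_C2 − 288 = 0  ⇒  r_C2 = 8 (r>0 drops 1)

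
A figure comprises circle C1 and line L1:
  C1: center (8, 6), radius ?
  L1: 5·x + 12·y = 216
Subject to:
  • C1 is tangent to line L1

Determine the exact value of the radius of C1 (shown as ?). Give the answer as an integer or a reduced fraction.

1. [C1‖L1]  r_C1² − 64 = 0  ⇒  r_C1 = 8 (r>0 drops 1)

8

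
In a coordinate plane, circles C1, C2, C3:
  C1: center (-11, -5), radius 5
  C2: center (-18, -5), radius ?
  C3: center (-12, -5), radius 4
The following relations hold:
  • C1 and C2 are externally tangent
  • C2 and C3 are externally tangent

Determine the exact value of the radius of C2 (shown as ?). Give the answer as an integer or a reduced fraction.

1. [ext C1·C2]  r_C2² + 10r_C2 − 24 = 0  ⇒  r_C2 = 2 (r>0 drops 1)
2. [ext C2·C3]  r_C2² + 8r_C2 − 20 = 0  ⇒  r_C2 = 2 (r>0 drops 1)

2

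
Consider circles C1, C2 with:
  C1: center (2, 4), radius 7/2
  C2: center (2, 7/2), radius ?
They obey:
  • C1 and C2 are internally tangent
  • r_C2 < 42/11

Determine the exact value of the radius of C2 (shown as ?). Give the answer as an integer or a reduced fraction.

3

1. [int C1,C2]  r_C2² − 7r_C2 + 12 = 0  ⇒  r_C2 = 3 or 4
2. given r_C2 < 42/11: keep 3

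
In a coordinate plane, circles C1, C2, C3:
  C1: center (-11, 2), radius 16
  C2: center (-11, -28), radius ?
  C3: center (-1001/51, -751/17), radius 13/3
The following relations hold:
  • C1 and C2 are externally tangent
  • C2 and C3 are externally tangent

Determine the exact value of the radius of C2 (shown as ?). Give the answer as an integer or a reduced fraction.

14

1. [ext C1·C2]  r_C2² + 32r_C2 − 644 = 0  ⇒  r_C2 = 14 (r>0 drops 1)
2. [ext C2·C3]  r_C2² + (26/3)r_C2 − 952/3 = 0  ⇒  r_C2 = 14 (r>0 drops 1)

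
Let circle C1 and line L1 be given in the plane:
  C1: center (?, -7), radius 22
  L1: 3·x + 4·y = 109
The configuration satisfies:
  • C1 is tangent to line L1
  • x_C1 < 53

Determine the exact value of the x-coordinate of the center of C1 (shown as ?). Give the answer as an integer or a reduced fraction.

9

1. [C1‖L1]  x_C1² − (274/3)x_C1 + 741 = 0  ⇒  x_C1 = 9 or 247/3
2. given x_C1 < 53: keep 9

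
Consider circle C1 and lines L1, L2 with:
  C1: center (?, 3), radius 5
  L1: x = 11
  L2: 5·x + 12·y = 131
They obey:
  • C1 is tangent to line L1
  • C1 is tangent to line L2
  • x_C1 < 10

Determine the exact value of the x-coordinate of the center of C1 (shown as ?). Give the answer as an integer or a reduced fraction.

1. [C1‖L1]  x_C1² − 22x_C1 + 96 = 0  ⇒  x_C1 = 6 or 16
2. [C1‖L2]  x_C1² − 38x_C1 + 192 = 0  ⇒  x_C1 = 6 or 32

6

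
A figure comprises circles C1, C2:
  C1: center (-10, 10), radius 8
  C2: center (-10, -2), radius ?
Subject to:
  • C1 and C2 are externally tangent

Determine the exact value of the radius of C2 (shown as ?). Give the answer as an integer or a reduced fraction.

1. [ext C1·C2]  r_C2² + 16r_C2 − 80 = 0  ⇒  r_C2 = 4 (r>0 drops 1)

4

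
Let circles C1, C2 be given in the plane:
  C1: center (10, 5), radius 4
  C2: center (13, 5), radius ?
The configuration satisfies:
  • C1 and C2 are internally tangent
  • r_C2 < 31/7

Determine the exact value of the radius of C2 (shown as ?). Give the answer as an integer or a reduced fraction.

1

1. [int C1,C2]  r_C2² − 8r_C2 + 7 = 0  ⇒  r_C2 = 1 or 7
2. given r_C2 < 31/7: keep 1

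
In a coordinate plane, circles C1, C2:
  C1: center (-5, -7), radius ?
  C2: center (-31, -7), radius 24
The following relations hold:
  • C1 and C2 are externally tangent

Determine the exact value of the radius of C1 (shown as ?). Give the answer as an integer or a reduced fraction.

1. [ext C1·C2]  r_C1² + 48r_C1 − 100 = 0  ⇒  r_C1 = 2 (r>0 drops 1)

2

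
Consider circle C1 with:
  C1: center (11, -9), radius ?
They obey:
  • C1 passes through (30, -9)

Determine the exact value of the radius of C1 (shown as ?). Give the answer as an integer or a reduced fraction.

1. [C1∋P]  r_C1² − 361 = 0  ⇒  r_C1 = 19 (r>0 drops 1)

19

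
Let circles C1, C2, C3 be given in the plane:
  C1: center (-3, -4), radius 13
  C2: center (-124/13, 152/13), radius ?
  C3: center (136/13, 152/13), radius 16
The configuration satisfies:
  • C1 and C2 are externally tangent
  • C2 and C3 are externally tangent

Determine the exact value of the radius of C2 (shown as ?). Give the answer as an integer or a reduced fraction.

4

1. [ext C1·C2]  r_C2² + 26r_C2 − 120 = 0  ⇒  r_C2 = 4 (r>0 drops 1)
2. [ext C2·C3]  r_C2² + 32r_C2 − 144 = 0  ⇒  r_C2 = 4 (r>0 drops 1)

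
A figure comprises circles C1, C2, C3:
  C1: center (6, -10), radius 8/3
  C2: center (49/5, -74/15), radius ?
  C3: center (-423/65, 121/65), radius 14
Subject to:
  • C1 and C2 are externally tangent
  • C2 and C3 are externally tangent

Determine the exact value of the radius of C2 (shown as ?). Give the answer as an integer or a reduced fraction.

11/3

1. [ext C1·C2]  r_C2² + (16/3)r_C2 − 33 = 0  ⇒  r_C2 = 11/3 (r>0 drops 1)
2. [ext C2·C3]  r_C2² + 28r_C2 − 1045/9 = 0  ⇒  r_C2 = 11/3 (r>0 drops 1)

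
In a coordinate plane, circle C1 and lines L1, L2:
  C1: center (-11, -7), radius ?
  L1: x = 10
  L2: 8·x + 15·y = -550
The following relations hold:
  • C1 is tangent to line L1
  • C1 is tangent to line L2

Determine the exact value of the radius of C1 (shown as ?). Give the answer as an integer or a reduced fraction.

21

1. [C1‖L1]  r_C1² − 441 = 0  ⇒  r_C1 = 21 (r>0 drops 1)
2. [C1‖L2]  r_C1² − 441 = 0  ⇒  r_C1 = 21 (r>0 drops 1)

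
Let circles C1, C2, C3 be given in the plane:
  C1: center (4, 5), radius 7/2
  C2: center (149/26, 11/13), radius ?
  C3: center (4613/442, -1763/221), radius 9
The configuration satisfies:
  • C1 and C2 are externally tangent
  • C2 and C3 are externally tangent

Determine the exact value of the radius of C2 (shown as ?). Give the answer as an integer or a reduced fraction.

1

1. [ext C1·C2]  r_C2² + 7r_C2 − 8 = 0  ⇒  r_C2 = 1 (r>0 drops 1)
2. [ext C2·C3]  r_C2² + 18r_C2 − 19 = 0  ⇒  r_C2 = 1 (r>0 drops 1)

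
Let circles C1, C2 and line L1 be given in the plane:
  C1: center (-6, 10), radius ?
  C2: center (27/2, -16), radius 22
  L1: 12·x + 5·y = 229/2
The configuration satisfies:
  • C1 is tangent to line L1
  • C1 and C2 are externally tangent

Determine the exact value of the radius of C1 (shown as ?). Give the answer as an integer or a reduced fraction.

21/2

1. [C1‖L1]  r_C1² − 441/4 = 0  ⇒  r_C1 = 21/2 (r>0 drops 1)
2. [ext C1·C2]  r_C1² + 44r_C1 − 2289/4 = 0  ⇒  r_C1 = 21/2 (r>0 drops 1)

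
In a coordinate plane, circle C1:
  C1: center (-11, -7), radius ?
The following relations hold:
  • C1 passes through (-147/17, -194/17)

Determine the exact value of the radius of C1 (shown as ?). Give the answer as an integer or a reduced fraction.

5

1. [C1∋P]  r_C1² − 25 = 0  ⇒  r_C1 = 5 (r>0 drops 1)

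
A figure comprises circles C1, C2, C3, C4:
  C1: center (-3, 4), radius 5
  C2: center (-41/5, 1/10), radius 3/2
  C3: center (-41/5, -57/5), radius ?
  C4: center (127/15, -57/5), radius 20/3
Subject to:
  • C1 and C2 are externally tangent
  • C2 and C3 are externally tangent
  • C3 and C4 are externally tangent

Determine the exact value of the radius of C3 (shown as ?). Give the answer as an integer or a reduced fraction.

1. [ext C2·C3]  r_C3² + 3r_C3 − 130 = 0  ⇒  r_C3 = 10 (r>0 drops 1)
2. [ext C3·C4]  r_C3² + (40/3)r_C3 − 700/3 = 0  ⇒  r_C3 = 10 (r>0 drops 1)

10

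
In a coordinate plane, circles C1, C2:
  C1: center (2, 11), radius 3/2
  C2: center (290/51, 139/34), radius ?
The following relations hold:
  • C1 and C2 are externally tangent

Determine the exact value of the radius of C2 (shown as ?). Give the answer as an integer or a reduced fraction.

19/3

1. [ext C1·C2]  r_C2² + 3r_C2 − 532/9 = 0  ⇒  r_C2 = 19/3 (r>0 drops 1)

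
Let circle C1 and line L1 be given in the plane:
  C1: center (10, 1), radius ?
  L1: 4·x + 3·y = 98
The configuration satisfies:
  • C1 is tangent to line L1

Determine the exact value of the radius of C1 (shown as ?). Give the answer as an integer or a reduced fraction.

1. [C1‖L1]  r_C1² − 121 = 0  ⇒  r_C1 = 11 (r>0 drops 1)

11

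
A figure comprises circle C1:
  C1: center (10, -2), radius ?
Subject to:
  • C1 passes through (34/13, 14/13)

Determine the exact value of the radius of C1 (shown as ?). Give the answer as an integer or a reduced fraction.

1. [C1∋P]  r_C1² − 64 = 0  ⇒  r_C1 = 8 (r>0 drops 1)

8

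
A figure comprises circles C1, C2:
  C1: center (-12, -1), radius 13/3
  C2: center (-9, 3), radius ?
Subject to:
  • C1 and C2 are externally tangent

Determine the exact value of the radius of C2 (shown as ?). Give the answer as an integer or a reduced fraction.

2/3

1. [ext C1·C2]  r_C2² + (26/3)r_C2 − 56/9 = 0  ⇒  r_C2 = 2/3 (r>0 drops 1)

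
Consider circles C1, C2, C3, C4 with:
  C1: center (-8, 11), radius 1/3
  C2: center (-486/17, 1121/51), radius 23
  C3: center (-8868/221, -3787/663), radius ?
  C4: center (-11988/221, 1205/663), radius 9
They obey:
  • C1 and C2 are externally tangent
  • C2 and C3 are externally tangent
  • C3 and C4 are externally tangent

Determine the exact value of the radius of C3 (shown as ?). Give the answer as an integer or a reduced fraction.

7

1. [ext C2·C3]  r_C3² + 46r_C3 − 371 = 0  ⇒  r_C3 = 7 (r>0 drops 1)
2. [ext C3·C4]  r_C3² + 18r_C3 − 175 = 0  ⇒  r_C3 = 7 (r>0 drops 1)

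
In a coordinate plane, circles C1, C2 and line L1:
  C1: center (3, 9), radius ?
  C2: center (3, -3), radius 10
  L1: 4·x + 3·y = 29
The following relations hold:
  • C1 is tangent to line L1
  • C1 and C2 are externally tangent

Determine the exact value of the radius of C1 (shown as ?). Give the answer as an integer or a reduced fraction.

2

1. [C1‖L1]  r_C1² − 4 = 0  ⇒  r_C1 = 2 (r>0 drops 1)
2. [ext C1·C2]  r_C1² + 20r_C1 − 44 = 0  ⇒  r_C1 = 2 (r>0 drops 1)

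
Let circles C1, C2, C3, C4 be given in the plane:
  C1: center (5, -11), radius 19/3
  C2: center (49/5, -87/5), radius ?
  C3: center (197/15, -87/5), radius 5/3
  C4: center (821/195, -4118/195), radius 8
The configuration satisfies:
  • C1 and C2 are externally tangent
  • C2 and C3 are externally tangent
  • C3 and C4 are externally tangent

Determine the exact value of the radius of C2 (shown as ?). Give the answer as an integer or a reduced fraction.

1. [ext C1·C2]  r_C2² + (38/3)r_C2 − 215/9 = 0  ⇒  r_C2 = 5/3 (r>0 drops 1)
2. [ext C2·C3]  r_C2² + (10/3)r_C2 − 25/3 = 0  ⇒  r_C2 = 5/3 (r>0 drops 1)

5/3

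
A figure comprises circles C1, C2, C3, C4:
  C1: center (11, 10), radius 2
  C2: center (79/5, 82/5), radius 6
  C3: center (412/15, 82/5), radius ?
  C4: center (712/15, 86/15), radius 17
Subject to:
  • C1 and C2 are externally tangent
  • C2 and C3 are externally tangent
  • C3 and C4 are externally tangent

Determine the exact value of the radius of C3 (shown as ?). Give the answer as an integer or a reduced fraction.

17/3

1. [ext C2·C3]  r_C3² + 12r_C3 − 901/9 = 0  ⇒  r_C3 = 17/3 (r>0 drops 1)
2. [ext C3·C4]  r_C3² + 34r_C3 − 2023/9 = 0  ⇒  r_C3 = 17/3 (r>0 drops 1)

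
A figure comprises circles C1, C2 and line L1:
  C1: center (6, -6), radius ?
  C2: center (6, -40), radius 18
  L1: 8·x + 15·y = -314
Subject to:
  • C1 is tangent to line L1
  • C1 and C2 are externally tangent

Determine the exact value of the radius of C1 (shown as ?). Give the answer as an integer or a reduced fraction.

16

1. [C1‖L1]  r_C1² − 256 = 0  ⇒  r_C1 = 16 (r>0 drops 1)
2. [ext C1·C2]  r_C1² + 36r_C1 − 832 = 0  ⇒  r_C1 = 16 (r>0 drops 1)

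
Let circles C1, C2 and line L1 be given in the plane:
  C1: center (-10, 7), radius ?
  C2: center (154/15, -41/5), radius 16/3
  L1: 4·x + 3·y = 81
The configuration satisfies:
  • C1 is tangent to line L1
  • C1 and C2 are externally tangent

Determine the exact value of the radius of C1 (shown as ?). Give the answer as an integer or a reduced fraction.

1. [C1‖L1]  r_C1² − 400 = 0  ⇒  r_C1 = 20 (r>0 drops 1)
2. [ext C1·C2]  r_C1² + (32/3)r_C1 − 1840/3 = 0  ⇒  r_C1 = 20 (r>0 drops 1)

20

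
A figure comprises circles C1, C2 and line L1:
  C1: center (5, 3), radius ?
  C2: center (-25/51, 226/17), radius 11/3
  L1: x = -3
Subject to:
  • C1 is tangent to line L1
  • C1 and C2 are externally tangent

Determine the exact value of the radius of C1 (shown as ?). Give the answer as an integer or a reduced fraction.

8

1. [C1‖L1]  r_C1² − 64 = 0  ⇒  r_C1 = 8 (r>0 drops 1)
2. [ext C1·C2]  r_C1² + (22/3)r_C1 − 368/3 = 0  ⇒  r_C1 = 8 (r>0 drops 1)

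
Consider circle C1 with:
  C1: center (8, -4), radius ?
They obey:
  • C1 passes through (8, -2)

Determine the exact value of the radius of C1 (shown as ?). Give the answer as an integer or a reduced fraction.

2

1. [C1∋P]  r_C1² − 4 = 0  ⇒  r_C1 = 2 (r>0 drops 1)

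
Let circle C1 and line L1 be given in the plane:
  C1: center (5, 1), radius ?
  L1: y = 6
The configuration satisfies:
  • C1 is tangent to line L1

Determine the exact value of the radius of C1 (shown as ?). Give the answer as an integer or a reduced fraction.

5

1. [C1‖L1]  r_C1² − 25 = 0  ⇒  r_C1 = 5 (r>0 drops 1)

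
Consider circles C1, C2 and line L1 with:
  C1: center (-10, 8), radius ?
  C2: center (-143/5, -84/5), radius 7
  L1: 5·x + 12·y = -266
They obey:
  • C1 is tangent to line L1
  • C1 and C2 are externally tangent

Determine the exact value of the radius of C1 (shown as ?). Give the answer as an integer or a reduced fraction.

1. [C1‖L1]  r_C1² − 576 = 0  ⇒  r_C1 = 24 (r>0 drops 1)
2. [ext C1·C2]  r_C1² + 14r_C1 − 912 = 0  ⇒  r_C1 = 24 (r>0 drops 1)

24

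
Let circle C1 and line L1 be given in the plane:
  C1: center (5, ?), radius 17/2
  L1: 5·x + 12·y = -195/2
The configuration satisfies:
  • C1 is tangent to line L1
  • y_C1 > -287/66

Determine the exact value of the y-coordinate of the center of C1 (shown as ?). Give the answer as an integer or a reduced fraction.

1. [C1‖L1]  y_C1² + (245/12)y_C1 + 233/12 = 0  ⇒  y_C1 = -233/12 or -1
2. given y_C1 > -287/66: keep -1

-1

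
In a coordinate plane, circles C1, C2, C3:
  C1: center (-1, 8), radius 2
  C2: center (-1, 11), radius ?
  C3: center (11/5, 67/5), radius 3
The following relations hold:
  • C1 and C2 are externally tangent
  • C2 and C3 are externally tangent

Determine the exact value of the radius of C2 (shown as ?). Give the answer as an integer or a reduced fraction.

1

1. [ext C1·C2]  r_C2² + 4r_C2 − 5 = 0  ⇒  r_C2 = 1 (r>0 drops 1)
2. [ext C2·C3]  r_C2² + 6r_C2 − 7 = 0  ⇒  r_C2 = 1 (r>0 drops 1)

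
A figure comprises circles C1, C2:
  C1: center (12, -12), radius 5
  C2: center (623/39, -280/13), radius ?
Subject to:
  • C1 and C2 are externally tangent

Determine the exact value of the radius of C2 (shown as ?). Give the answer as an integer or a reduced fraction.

1. [ext C1·C2]  r_C2² + 10r_C2 − 736/9 = 0  ⇒  r_C2 = 16/3 (r>0 drops 1)

16/3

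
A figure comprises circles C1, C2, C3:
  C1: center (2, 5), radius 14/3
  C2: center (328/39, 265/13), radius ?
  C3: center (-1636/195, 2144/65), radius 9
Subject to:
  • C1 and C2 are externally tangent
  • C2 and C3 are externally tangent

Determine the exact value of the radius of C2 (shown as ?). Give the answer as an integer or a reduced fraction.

1. [ext C1·C2]  r_C2² + (28/3)r_C2 − 256 = 0  ⇒  r_C2 = 12 (r>0 drops 1)
2. [ext C2·C3]  r_C2² + 18r_C2 − 360 = 0  ⇒  r_C2 = 12 (r>0 drops 1)

12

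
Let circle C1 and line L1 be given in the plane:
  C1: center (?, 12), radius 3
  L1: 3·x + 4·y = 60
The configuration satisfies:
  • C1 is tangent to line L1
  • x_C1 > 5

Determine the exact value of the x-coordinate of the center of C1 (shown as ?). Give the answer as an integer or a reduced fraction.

1. [C1‖L1]  x_C1² − 8x_C1 − 9 = 0  ⇒  x_C1 = -1 or 9
2. given x_C1 > 5: keep 9

9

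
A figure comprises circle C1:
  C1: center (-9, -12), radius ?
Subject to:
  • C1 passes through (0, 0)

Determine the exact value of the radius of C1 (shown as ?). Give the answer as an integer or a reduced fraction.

15

1. [C1∋P]  r_C1² − 225 = 0  ⇒  r_C1 = 15 (r>0 drops 1)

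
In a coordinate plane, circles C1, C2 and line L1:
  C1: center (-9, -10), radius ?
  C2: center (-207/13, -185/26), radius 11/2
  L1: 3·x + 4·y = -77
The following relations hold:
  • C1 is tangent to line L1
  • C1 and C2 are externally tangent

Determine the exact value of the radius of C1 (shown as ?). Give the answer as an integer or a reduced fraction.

1. [C1‖L1]  r_C1² − 4 = 0  ⇒  r_C1 = 2 (r>0 drops 1)
2. [ext C1·C2]  r_C1² + 11r_C1 − 26 = 0  ⇒  r_C1 = 2 (r>0 drops 1)

2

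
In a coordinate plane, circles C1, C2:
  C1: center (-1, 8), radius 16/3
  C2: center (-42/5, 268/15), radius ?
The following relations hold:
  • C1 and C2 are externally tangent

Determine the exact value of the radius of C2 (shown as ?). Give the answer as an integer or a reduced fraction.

7

1. [ext C1·C2]  r_C2² + (32/3)r_C2 − 371/3 = 0  ⇒  r_C2 = 7 (r>0 drops 1)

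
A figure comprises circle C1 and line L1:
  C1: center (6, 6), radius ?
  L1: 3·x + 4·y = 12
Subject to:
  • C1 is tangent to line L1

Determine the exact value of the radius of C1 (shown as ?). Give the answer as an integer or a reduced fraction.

1. [C1‖L1]  r_C1² − 36 = 0  ⇒  r_C1 = 6 (r>0 drops 1)

6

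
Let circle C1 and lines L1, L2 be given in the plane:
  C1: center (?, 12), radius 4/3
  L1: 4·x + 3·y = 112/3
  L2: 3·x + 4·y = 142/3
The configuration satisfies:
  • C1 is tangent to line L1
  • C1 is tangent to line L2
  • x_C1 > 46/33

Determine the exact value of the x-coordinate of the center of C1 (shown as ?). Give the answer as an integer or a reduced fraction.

2

1. [C1‖L1]  x_C1² − (2/3)x_C1 − 8/3 = 0  ⇒  x_C1 = -4/3 or 2
2. [C1‖L2]  x_C1² + (4/9)x_C1 − 44/9 = 0  ⇒  x_C1 = -22/9 or 2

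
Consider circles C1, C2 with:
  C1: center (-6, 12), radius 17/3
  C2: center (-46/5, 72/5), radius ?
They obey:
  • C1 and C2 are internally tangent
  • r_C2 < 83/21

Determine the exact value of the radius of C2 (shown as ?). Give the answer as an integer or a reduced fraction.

1. [int C1,C2]  r_C2² − (34/3)r_C2 + 145/9 = 0  ⇒  r_C2 = 5/3 or 29/3
2. given r_C2 < 83/21: keep 5/3

5/3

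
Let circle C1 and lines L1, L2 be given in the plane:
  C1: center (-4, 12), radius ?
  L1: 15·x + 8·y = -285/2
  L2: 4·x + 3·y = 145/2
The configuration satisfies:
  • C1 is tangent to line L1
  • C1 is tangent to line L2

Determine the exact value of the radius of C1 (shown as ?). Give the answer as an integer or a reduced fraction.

21/2

1. [C1‖L1]  r_C1² − 441/4 = 0  ⇒  r_C1 = 21/2 (r>0 drops 1)
2. [C1‖L2]  r_C1² − 441/4 = 0  ⇒  r_C1 = 21/2 (r>0 drops 1)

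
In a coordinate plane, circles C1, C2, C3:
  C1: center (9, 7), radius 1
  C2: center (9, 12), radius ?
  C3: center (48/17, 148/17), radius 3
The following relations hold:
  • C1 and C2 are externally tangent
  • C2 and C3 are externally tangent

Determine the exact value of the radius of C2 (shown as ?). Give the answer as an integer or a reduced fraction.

1. [ext C1·C2]  r_C2² + 2r_C2 − 24 = 0  ⇒  r_C2 = 4 (r>0 drops 1)
2. [ext C2·C3]  r_C2² + 6r_C2 − 40 = 0  ⇒  r_C2 = 4 (r>0 drops 1)

4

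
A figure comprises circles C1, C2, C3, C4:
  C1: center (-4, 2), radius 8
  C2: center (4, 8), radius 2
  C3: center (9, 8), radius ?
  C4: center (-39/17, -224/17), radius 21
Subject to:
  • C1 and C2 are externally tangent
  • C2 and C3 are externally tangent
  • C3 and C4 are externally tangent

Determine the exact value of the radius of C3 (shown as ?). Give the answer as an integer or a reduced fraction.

1. [ext C2·C3]  r_C3² + 4r_C3 − 21 = 0  ⇒  r_C3 = 3 (r>0 drops 1)
2. [ext C3·C4]  r_C3² + 42r_C3 − 135 = 0  ⇒  r_C3 = 3 (r>0 drops 1)

3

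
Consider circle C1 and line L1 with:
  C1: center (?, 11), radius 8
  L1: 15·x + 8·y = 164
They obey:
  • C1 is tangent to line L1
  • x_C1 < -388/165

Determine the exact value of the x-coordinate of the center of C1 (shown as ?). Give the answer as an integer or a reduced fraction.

-4

1. [C1‖L1]  x_C1² − (152/15)x_C1 − 848/15 = 0  ⇒  x_C1 = -4 or 212/15
2. given x_C1 < -388/165: keep -4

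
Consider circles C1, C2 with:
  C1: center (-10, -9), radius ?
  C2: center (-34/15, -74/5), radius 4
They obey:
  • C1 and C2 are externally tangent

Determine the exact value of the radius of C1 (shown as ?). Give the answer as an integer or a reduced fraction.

1. [ext C1·C2]  r_C1² + 8r_C1 − 697/9 = 0  ⇒  r_C1 = 17/3 (r>0 drops 1)

17/3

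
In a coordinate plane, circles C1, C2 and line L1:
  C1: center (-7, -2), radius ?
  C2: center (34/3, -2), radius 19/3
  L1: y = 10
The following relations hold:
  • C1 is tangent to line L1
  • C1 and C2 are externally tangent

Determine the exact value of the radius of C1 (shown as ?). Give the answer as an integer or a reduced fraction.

1. [C1‖L1]  r_C1² − 144 = 0  ⇒  r_C1 = 12 (r>0 drops 1)
2. [ext C1·C2]  r_C1² + (38/3)r_C1 − 296 = 0  ⇒  r_C1 = 12 (r>0 drops 1)

12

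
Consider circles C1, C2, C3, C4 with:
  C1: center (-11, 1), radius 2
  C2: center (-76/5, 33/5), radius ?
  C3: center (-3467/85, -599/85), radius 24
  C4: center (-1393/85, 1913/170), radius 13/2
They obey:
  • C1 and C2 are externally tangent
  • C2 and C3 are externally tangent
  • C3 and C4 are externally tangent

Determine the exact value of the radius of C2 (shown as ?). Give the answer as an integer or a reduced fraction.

5

1. [ext C1·C2]  r_C2² + 4r_C2 − 45 = 0  ⇒  r_C2 = 5 (r>0 drops 1)
2. [ext C2·C3]  r_C2² + 48r_C2 − 265 = 0  ⇒  r_C2 = 5 (r>0 drops 1)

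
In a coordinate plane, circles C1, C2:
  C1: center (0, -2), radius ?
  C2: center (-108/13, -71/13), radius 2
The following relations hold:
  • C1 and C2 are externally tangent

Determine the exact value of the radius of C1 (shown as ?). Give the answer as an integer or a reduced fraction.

7

1. [ext C1·C2]  r_C1² + 4r_C1 − 77 = 0  ⇒  r_C1 = 7 (r>0 drops 1)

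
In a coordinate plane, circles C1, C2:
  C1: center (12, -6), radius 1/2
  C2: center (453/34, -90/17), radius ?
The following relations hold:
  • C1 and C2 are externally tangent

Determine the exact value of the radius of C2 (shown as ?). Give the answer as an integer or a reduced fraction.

1

1. [ext C1·C2]  r_C2² + 1r_C2 − 2 = 0  ⇒  r_C2 = 1 (r>0 drops 1)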